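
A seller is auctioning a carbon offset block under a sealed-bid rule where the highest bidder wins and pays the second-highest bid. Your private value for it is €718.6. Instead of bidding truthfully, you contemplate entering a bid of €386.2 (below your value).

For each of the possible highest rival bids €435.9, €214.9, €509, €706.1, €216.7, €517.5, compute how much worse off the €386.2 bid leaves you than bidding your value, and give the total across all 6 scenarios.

The deviation costs you only when the competing bid falls strictly between €386.2 and €718.6; elsewhere both bids give the same outcome.
€435.9: truthful payoff €282.7, deviation payoff €0 → loss €282.7.
€214.9: outcomes coincide → loss €0.
€509: truthful payoff €209.6, deviation payoff €0 → loss €209.6.
€706.1: truthful payoff €12.5, deviation payoff €0 → loss €12.5.
€216.7: outcomes coincide → loss €0.
€517.5: truthful payoff €201.1, deviation payoff €0 → loss €201.1.
Total loss = €282.7 + €209.6 + €12.5 + €201.1 = €705.9.

€705.9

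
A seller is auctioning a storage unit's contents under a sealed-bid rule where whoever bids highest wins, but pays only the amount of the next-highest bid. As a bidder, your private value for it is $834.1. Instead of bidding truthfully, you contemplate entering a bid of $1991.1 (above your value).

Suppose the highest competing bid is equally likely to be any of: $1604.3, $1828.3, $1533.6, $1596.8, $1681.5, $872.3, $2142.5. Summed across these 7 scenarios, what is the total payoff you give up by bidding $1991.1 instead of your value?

$4112.2

The deviation costs you only when the competing bid falls strictly between $834.1 and $1991.1; elsewhere both bids give the same outcome.
$1604.3: truthful payoff $0, deviation payoff −$770.2 → loss $770.2.
$1828.3: truthful payoff $0, deviation payoff −$994.2 → loss $994.2.
$1533.6: truthful payoff $0, deviation payoff −$699.5 → loss $699.5.
$1596.8: truthful payoff $0, deviation payoff −$762.7 → loss $762.7.
$1681.5: truthful payoff $0, deviation payoff −$847.4 → loss $847.4.
$872.3: truthful payoff $0, deviation payoff −$38.2 → loss $38.2.
$2142.5: outcomes coincide → loss $0.
Total loss = $770.2 + $994.2 + $699.5 + $762.7 + $847.4 + $38.2 = $4112.2.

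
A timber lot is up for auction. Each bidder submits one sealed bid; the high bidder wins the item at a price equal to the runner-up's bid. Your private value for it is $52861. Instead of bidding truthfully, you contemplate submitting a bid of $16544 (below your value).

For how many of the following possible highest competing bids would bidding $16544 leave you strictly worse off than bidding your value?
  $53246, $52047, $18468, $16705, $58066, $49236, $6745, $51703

The deviation hurts exactly when the highest competing bid lies strictly between $16544 and $52861 — underbidding then forfeits a profitable win.
$53246: above both → same outcome either way.
$52047: inside the interval → strictly worse (loss $814).
$18468: inside the interval → strictly worse (loss $34393).
$16705: inside the interval → strictly worse (loss $36156).
$58066: above both → same outcome either way.
$49236: inside the interval → strictly worse (loss $3625).
$6745: below both → same outcome either way.
$51703: inside the interval → strictly worse (loss $1158).
Count: 5.

5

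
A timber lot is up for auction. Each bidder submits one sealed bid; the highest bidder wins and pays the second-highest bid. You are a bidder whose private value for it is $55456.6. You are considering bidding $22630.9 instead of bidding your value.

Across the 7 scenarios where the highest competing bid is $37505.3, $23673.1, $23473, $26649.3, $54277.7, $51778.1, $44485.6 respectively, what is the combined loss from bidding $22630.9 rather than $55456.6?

$126354.1

The deviation costs you only when the competing bid falls strictly between $22630.9 and $55456.6; elsewhere both bids give the same outcome.
$37505.3: truthful payoff $17951.3, deviation payoff $0 → loss $17951.3.
$23673.1: truthful payoff $31783.5, deviation payoff $0 → loss $31783.5.
$23473: truthful payoff $31983.6, deviation payoff $0 → loss $31983.6.
$26649.3: truthful payoff $28807.3, deviation payoff $0 → loss $28807.3.
$54277.7: truthful payoff $1178.9, deviation payoff $0 → loss $1178.9.
$51778.1: truthful payoff $3678.5, deviation payoff $0 → loss $3678.5.
$44485.6: truthful payoff $10971, deviation payoff $0 → loss $10971.
Total loss = $17951.3 + $31783.5 + $31983.6 + $28807.3 + $1178.9 + $3678.5 + $10971 = $126354.1.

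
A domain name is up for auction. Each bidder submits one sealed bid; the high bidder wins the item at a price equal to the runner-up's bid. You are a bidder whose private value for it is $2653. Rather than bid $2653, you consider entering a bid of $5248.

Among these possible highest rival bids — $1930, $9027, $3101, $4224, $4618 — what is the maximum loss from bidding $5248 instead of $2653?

$1965

$1930: same outcome either way → loss $0.
$9027: same outcome either way → loss $0.
$3101: truthful gives $0, deviation gives −$448 → loss $448.
$4224: truthful gives $0, deviation gives −$1571 → loss $1571.
$4618: truthful gives $0, deviation gives −$1965 → loss $1965.
Maximum loss: $1965.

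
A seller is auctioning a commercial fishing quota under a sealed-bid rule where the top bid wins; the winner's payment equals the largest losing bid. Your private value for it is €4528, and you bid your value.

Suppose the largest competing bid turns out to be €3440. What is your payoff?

Your bid €4528 exceeds the highest competing bid €3440, so you win.
In a second-price auction the winner pays the second-highest bid, €3440.
Payoff = value − price = €4528 − €3440 = €1088.

€1088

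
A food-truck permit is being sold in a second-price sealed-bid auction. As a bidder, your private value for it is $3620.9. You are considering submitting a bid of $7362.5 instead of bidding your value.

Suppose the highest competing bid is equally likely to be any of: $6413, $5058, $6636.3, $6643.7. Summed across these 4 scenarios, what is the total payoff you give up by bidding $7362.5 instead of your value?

The deviation costs you only when the competing bid falls strictly between $3620.9 and $7362.5; elsewhere both bids give the same outcome.
$6413: truthful payoff $0, deviation payoff −$2792.1 → loss $2792.1.
$5058: truthful payoff $0, deviation payoff −$1437.1 → loss $1437.1.
$6636.3: truthful payoff $0, deviation payoff −$3015.4 → loss $3015.4.
$6643.7: truthful payoff $0, deviation payoff −$3022.8 → loss $3022.8.
Total loss = $2792.1 + $1437.1 + $3015.4 + $3022.8 = $10267.4.

$10267.4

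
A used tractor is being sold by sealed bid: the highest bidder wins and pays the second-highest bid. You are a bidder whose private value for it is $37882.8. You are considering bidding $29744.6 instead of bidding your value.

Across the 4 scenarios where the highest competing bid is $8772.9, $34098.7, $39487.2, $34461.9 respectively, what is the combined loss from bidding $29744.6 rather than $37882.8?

The deviation costs you only when the competing bid falls strictly between $29744.6 and $37882.8; elsewhere both bids give the same outcome.
$8772.9: outcomes coincide → loss $0.
$34098.7: truthful payoff $3784.1, deviation payoff $0 → loss $3784.1.
$39487.2: outcomes coincide → loss $0.
$34461.9: truthful payoff $3420.9, deviation payoff $0 → loss $3420.9.
Total loss = $3784.1 + $3420.9 = $7205.

$7205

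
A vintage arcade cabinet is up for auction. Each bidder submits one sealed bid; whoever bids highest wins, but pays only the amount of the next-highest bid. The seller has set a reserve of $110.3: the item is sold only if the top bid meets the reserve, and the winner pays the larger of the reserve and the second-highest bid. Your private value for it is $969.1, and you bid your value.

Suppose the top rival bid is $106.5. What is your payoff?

Your bid $969.1 is the highest and exceeds the reserve.
Price = max(second-highest bid, reserve) = max($106.5, $110.3) = $110.3.
Payoff = $969.1 − $110.3 = $858.8.

$858.8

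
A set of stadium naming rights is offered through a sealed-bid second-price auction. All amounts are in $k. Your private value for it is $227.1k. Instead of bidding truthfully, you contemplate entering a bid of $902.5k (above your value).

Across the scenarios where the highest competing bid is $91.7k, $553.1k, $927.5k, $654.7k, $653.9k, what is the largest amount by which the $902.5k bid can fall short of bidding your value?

$91.7k: same outcome either way → loss $0k.
$553.1k: truthful gives $0k, deviation gives −$326k → loss $326k.
$927.5k: same outcome either way → loss $0k.
$654.7k: truthful gives $0k, deviation gives −$427.6k → loss $427.6k.
$653.9k: truthful gives $0k, deviation gives −$426.8k → loss $426.8k.
Maximum loss: $427.6k.

$427.6k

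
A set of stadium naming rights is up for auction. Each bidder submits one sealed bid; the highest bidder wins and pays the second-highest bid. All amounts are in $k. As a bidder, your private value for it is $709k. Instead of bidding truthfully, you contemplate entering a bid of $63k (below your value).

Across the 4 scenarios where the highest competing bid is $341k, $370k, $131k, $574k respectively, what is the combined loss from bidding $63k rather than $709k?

$1420k

The deviation costs you only when the competing bid falls strictly between $63k and $709k; elsewhere both bids give the same outcome.
$341k: truthful payoff $368k, deviation payoff $0k → loss $368k.
$370k: truthful payoff $339k, deviation payoff $0k → loss $339k.
$131k: truthful payoff $578k, deviation payoff $0k → loss $578k.
$574k: truthful payoff $135k, deviation payoff $0k → loss $135k.
Total loss = $368k + $339k + $578k + $135k = $1420k.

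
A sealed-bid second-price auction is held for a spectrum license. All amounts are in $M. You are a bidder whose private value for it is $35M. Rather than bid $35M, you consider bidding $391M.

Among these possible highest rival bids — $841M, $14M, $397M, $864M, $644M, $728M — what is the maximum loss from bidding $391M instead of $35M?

$0M

$841M: same outcome either way → loss $0M.
$14M: same outcome either way → loss $0M.
$397M: same outcome either way → loss $0M.
$864M: same outcome either way → loss $0M.
$644M: same outcome either way → loss $0M.
$728M: same outcome either way → loss $0M.
Maximum loss: $0M.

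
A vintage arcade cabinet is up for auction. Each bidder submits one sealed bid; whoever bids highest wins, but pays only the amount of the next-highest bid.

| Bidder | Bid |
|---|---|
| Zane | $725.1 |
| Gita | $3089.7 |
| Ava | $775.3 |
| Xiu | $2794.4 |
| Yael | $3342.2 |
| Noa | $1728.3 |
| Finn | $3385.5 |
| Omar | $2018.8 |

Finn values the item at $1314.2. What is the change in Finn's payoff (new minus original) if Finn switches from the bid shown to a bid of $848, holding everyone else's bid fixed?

$2028

The highest bid among the other bidders is $3342.2; Finn's bid doesn't change that.
Original bid $3385.5: Finn is highest, pays the top rival bid $3342.2; payoff $1314.2 − $3342.2 = −$2028.
Alternative bid $848: Finn is not highest (top rival bid is $3342.2); payoff $0.
Change in payoff = $0 − (−$2028) = $2028.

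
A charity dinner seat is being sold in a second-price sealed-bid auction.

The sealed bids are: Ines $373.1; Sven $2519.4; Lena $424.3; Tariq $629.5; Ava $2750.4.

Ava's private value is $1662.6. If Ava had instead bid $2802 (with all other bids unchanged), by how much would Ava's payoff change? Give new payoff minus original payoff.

The highest bid among the other bidders is $2519.4; Ava's bid doesn't change that.
Original bid $2750.4: Ava is highest, pays the top rival bid $2519.4; payoff $1662.6 − $2519.4 = −$856.8.
Alternative bid $2802: Ava is highest, pays the top rival bid $2519.4; payoff $1662.6 − $2519.4 = −$856.8.
Change in payoff = −$856.8 − (−$856.8) = $0.

$0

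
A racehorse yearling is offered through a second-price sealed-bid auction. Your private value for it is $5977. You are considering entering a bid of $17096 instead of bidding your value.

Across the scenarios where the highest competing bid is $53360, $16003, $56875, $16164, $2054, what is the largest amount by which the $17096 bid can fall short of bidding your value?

$53360: same outcome either way → loss $0.
$16003: truthful gives $0, deviation gives −$10026 → loss $10026.
$56875: same outcome either way → loss $0.
$16164: truthful gives $0, deviation gives −$10187 → loss $10187.
$2054: same outcome either way → loss $0.
Maximum loss: $10187.

$10187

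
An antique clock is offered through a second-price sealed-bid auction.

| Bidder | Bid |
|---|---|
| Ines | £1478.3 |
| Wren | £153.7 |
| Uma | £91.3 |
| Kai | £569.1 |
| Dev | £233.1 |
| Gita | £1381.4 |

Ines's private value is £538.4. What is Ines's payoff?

−£843

Highest bid: Ines at £1478.3, so Ines wins.
Second-highest bid: Gita at £1381.4 — that is the price the winner pays.
Ines's payoff = value − price = £538.4 − £1381.4 = −£843.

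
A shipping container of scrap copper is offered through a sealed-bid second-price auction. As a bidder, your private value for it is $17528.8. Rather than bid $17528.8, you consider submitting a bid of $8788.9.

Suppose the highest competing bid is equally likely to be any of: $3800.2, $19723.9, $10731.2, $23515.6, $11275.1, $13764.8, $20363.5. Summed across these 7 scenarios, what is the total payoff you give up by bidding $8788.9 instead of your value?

$16815.3

The deviation costs you only when the competing bid falls strictly between $8788.9 and $17528.8; elsewhere both bids give the same outcome.
$3800.2: outcomes coincide → loss $0.
$19723.9: outcomes coincide → loss $0.
$10731.2: truthful payoff $6797.6, deviation payoff $0 → loss $6797.6.
$23515.6: outcomes coincide → loss $0.
$11275.1: truthful payoff $6253.7, deviation payoff $0 → loss $6253.7.
$13764.8: truthful payoff $3764, deviation payoff $0 → loss $3764.
$20363.5: outcomes coincide → loss $0.
Total loss = $6797.6 + $6253.7 + $3764 = $16815.3.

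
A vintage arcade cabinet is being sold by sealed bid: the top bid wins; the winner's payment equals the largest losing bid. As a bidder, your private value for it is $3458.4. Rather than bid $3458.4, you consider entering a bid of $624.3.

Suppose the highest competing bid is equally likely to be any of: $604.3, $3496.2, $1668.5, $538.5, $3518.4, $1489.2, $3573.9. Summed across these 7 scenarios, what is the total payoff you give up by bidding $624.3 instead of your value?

The deviation costs you only when the competing bid falls strictly between $624.3 and $3458.4; elsewhere both bids give the same outcome.
$604.3: outcomes coincide → loss $0.
$3496.2: outcomes coincide → loss $0.
$1668.5: truthful payoff $1789.9, deviation payoff $0 → loss $1789.9.
$538.5: outcomes coincide → loss $0.
$3518.4: outcomes coincide → loss $0.
$1489.2: truthful payoff $1969.2, deviation payoff $0 → loss $1969.2.
$3573.9: outcomes coincide → loss $0.
Total loss = $1789.9 + $1969.2 = $3759.1.
In a second-price auction your bid sets only whether you win, not what you pay, so bidding your true value is weakly dominant.

$3759.1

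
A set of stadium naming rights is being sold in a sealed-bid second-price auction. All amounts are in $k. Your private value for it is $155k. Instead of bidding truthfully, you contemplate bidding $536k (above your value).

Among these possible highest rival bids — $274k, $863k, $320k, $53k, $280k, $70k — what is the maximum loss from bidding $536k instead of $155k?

$274k: truthful gives $0k, deviation gives −$119k → loss $119k.
$863k: same outcome either way → loss $0k.
$320k: truthful gives $0k, deviation gives −$165k → loss $165k.
$53k: same outcome either way → loss $0k.
$280k: truthful gives $0k, deviation gives −$125k → loss $125k.
$70k: same outcome either way → loss $0k.
Maximum loss: $165k.

$165k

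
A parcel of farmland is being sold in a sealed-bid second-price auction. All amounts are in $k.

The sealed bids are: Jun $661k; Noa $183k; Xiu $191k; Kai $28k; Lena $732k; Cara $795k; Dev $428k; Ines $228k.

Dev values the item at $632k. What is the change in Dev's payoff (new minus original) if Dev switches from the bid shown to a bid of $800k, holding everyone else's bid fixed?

The highest bid among the other bidders is $795k; Dev's bid doesn't change that.
Original bid $428k: Dev is not highest (top rival bid is $795k); payoff $0k.
Alternative bid $800k: Dev is highest, pays the top rival bid $795k; payoff $632k − $795k = −$163k.
Change in payoff = −$163k − ($0k) = −$163k.

−$163k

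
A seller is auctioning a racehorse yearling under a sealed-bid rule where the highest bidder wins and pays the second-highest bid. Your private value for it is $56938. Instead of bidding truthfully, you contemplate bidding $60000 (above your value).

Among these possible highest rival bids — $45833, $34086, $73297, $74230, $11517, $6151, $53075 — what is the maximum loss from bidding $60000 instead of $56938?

$45833: same outcome either way → loss $0.
$34086: same outcome either way → loss $0.
$73297: same outcome either way → loss $0.
$74230: same outcome either way → loss $0.
$11517: same outcome either way → loss $0.
$6151: same outcome either way → loss $0.
$53075: same outcome either way → loss $0.
Maximum loss: $0.

$0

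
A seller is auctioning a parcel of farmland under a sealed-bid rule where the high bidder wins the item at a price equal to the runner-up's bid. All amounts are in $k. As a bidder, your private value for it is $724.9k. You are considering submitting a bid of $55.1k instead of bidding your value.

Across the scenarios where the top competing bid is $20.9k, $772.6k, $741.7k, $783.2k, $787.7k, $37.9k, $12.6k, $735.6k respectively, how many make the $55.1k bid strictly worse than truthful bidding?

The deviation hurts exactly when the highest competing bid lies strictly between $55.1k and $724.9k — underbidding then forfeits a profitable win.
$20.9k: below both → same outcome either way.
$772.6k: above both → same outcome either way.
$741.7k: above both → same outcome either way.
$783.2k: above both → same outcome either way.
$787.7k: above both → same outcome either way.
$37.9k: below both → same outcome either way.
$12.6k: below both → same outcome either way.
$735.6k: above both → same outcome either way.
Count: 0.

0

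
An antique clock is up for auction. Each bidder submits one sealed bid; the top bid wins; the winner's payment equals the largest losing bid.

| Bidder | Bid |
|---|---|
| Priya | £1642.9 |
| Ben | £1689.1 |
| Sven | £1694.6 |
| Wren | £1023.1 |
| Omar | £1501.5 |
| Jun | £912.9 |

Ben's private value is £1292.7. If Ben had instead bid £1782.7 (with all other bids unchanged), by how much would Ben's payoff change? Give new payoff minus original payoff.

The highest bid among the other bidders is £1694.6; Ben's bid doesn't change that.
Original bid £1689.1: Ben is not highest (top rival bid is £1694.6); payoff £0.
Alternative bid £1782.7: Ben is highest, pays the top rival bid £1694.6; payoff £1292.7 − £1694.6 = −£401.9.
Change in payoff = −£401.9 − (£0) = −£401.9.

−£401.9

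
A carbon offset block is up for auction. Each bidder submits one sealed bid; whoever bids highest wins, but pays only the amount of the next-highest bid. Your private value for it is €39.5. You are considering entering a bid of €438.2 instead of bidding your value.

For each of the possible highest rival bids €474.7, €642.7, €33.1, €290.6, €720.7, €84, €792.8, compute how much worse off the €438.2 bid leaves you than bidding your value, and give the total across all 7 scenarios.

€295.6

The deviation costs you only when the competing bid falls strictly between €39.5 and €438.2; elsewhere both bids give the same outcome.
€474.7: outcomes coincide → loss €0.
€642.7: outcomes coincide → loss €0.
€33.1: outcomes coincide → loss €0.
€290.6: truthful payoff €0, deviation payoff −€251.1 → loss €251.1.
€720.7: outcomes coincide → loss €0.
€84: truthful payoff €0, deviation payoff −€44.5 → loss €44.5.
€792.8: outcomes coincide → loss €0.
Total loss = €251.1 + €44.5 = €295.6.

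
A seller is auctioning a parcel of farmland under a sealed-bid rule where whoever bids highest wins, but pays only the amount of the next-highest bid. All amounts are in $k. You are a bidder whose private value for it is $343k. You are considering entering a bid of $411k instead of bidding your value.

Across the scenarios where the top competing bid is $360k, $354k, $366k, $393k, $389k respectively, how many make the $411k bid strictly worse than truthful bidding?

5

The deviation hurts exactly when the highest competing bid lies strictly between $343k and $411k — overbidding then wins at a price above your value.
$360k: inside the interval → strictly worse (loss $17k).
$354k: inside the interval → strictly worse (loss $11k).
$366k: inside the interval → strictly worse (loss $23k).
$393k: inside the interval → strictly worse (loss $50k).
$389k: inside the interval → strictly worse (loss $46k).
Count: 5.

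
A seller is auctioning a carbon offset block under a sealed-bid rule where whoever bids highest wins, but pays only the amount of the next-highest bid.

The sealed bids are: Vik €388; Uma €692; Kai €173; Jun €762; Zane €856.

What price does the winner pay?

€762

Highest bid: Zane at €856, so Zane wins.
Second-highest bid: Jun at €762 — that is the price the winner pays.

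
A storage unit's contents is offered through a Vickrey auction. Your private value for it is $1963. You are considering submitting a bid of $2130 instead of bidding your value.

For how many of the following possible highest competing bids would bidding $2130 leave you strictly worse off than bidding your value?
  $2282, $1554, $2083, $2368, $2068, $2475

2

The deviation hurts exactly when the highest competing bid lies strictly between $1963 and $2130 — overbidding then wins at a price above your value.
$2282: above both → same outcome either way.
$1554: below both → same outcome either way.
$2083: inside the interval → strictly worse (loss $120).
$2368: above both → same outcome either way.
$2068: inside the interval → strictly worse (loss $105).
$2475: above both → same outcome either way.
Count: 2.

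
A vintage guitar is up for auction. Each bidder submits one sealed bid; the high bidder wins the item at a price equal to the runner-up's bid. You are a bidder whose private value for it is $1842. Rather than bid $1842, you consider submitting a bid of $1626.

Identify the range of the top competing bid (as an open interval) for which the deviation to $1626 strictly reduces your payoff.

($1626, $1842)

If the competing bid is below $1626, both bids win at the same price — no difference.
If it is above $1842, both bids lose — no difference.
If it lies strictly between $1626 and $1842, bidding your value wins at a price below your value (positive payoff) while bidding $1626 loses (payoff 0).
So the deviation strictly hurts on the open interval ($1626, $1842).
Because the price is fixed by the runner-up's bid, deviating from your value can only change a good outcome into a bad one — never the reverse.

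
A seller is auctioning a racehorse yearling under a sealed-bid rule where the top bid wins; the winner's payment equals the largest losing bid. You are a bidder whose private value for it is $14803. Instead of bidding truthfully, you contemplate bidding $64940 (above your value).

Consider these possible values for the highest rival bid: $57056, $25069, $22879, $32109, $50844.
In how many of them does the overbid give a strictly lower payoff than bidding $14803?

5

The deviation hurts exactly when the highest competing bid lies strictly between $14803 and $64940 — overbidding then wins at a price above your value.
$57056: inside the interval → strictly worse (loss $42253).
$25069: inside the interval → strictly worse (loss $10266).
$22879: inside the interval → strictly worse (loss $8076).
$32109: inside the interval → strictly worse (loss $17306).
$50844: inside the interval → strictly worse (loss $36041).
Count: 5.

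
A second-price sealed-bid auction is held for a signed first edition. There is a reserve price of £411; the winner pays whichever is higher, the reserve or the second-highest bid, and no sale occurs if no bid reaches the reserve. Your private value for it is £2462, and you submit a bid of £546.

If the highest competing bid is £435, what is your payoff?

£2027

Your bid £546 is the highest and exceeds the reserve.
Price = max(second-highest bid, reserve) = max(£435, £411) = £435.
Payoff = £2462 − £435 = £2027.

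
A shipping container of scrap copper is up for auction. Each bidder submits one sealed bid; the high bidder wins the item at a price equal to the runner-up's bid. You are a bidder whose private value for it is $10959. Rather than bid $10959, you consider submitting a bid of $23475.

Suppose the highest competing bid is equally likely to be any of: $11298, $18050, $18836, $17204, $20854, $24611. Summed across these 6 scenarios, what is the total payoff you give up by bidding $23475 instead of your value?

$31447

The deviation costs you only when the competing bid falls strictly between $10959 and $23475; elsewhere both bids give the same outcome.
$11298: truthful payoff $0, deviation payoff −$339 → loss $339.
$18050: truthful payoff $0, deviation payoff −$7091 → loss $7091.
$18836: truthful payoff $0, deviation payoff −$7877 → loss $7877.
$17204: truthful payoff $0, deviation payoff −$6245 → loss $6245.
$20854: truthful payoff $0, deviation payoff −$9895 → loss $9895.
$24611: outcomes coincide → loss $0.
Total loss = $339 + $7091 + $7877 + $6245 + $9895 = $31447.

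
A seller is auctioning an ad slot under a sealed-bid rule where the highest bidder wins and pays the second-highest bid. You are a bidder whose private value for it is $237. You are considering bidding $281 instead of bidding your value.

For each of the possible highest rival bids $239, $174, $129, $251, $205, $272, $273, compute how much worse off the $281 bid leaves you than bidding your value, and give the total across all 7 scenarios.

The deviation costs you only when the competing bid falls strictly between $237 and $281; elsewhere both bids give the same outcome.
$239: truthful payoff $0, deviation payoff −$2 → loss $2.
$174: outcomes coincide → loss $0.
$129: outcomes coincide → loss $0.
$251: truthful payoff $0, deviation payoff −$14 → loss $14.
$205: outcomes coincide → loss $0.
$272: truthful payoff $0, deviation payoff −$35 → loss $35.
$273: truthful payoff $0, deviation payoff −$36 → loss $36.
Total loss = $2 + $14 + $35 + $36 = $87.

$87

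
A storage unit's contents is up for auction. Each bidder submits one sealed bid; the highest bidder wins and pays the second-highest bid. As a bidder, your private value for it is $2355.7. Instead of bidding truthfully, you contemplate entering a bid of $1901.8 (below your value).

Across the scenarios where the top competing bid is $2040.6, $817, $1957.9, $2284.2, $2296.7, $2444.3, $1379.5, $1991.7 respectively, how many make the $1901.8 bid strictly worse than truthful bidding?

5

The deviation hurts exactly when the highest competing bid lies strictly between $1901.8 and $2355.7 — underbidding then forfeits a profitable win.
$2040.6: inside the interval → strictly worse (loss $315.1).
$817: below both → same outcome either way.
$1957.9: inside the interval → strictly worse (loss $397.8).
$2284.2: inside the interval → strictly worse (loss $71.5).
$2296.7: inside the interval → strictly worse (loss $59).
$2444.3: above both → same outcome either way.
$1379.5: below both → same outcome either way.
$1991.7: inside the interval → strictly worse (loss $364).
Count: 5.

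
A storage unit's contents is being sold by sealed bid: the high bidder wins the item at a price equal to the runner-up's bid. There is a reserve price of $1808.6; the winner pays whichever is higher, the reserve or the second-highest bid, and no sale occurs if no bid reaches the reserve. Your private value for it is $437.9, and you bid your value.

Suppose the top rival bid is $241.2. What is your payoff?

$0

Your bid $437.9 is the highest bid but falls below the reserve $1808.6, so the item goes unsold. Payoff $0.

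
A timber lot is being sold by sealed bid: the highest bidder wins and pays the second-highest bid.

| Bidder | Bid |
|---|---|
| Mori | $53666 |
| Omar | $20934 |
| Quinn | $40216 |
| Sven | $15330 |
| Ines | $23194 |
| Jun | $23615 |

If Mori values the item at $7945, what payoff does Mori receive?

−$32271

Highest bid: Mori at $53666, so Mori wins.
Second-highest bid: Quinn at $40216 — that is the price the winner pays.
Mori's payoff = value − price = $7945 − $40216 = −$32271.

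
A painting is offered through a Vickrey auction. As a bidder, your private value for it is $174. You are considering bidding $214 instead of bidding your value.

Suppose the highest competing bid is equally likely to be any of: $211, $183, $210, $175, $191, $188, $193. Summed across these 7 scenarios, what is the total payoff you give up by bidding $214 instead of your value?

$133

The deviation costs you only when the competing bid falls strictly between $174 and $214; elsewhere both bids give the same outcome.
$211: truthful payoff $0, deviation payoff −$37 → loss $37.
$183: truthful payoff $0, deviation payoff −$9 → loss $9.
$210: truthful payoff $0, deviation payoff −$36 → loss $36.
$175: truthful payoff $0, deviation payoff −$1 → loss $1.
$191: truthful payoff $0, deviation payoff −$17 → loss $17.
$188: truthful payoff $0, deviation payoff −$14 → loss $14.
$193: truthful payoff $0, deviation payoff −$19 → loss $19.
Total loss = $37 + $9 + $36 + $1 + $17 + $14 + $19 = $133.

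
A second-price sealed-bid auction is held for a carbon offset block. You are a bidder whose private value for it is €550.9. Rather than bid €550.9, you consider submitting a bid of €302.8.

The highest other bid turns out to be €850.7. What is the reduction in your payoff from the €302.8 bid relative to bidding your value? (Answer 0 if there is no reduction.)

Bidding your value €550.9: you lose (since €550.9 < €850.7). Payoff €0.
Bidding €302.8: you lose. Payoff €0.
Difference = €0 − €0 = €0; both bids lead to the same outcome because the competing bid is above both your value and your alternative bid.

€0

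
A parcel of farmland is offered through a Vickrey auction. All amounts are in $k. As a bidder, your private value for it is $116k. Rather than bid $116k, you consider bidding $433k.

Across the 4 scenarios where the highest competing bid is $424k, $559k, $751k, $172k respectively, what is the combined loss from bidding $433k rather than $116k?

The deviation costs you only when the competing bid falls strictly between $116k and $433k; elsewhere both bids give the same outcome.
$424k: truthful payoff $0k, deviation payoff −$308k → loss $308k.
$559k: outcomes coincide → loss $0k.
$751k: outcomes coincide → loss $0k.
$172k: truthful payoff $0k, deviation payoff −$56k → loss $56k.
Total loss = $308k + $56k = $364k.

$364k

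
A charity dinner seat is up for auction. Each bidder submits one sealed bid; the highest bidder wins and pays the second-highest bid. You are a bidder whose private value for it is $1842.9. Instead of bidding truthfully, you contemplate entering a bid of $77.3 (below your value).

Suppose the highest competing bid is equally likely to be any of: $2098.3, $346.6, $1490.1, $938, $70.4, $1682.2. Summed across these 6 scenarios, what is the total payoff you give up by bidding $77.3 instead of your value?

$2914.7

The deviation costs you only when the competing bid falls strictly between $77.3 and $1842.9; elsewhere both bids give the same outcome.
$2098.3: outcomes coincide → loss $0.
$346.6: truthful payoff $1496.3, deviation payoff $0 → loss $1496.3.
$1490.1: truthful payoff $352.8, deviation payoff $0 → loss $352.8.
$938: truthful payoff $904.9, deviation payoff $0 → loss $904.9.
$70.4: outcomes coincide → loss $0.
$1682.2: truthful payoff $160.7, deviation payoff $0 → loss $160.7.
Total loss = $1496.3 + $352.8 + $904.9 + $160.7 = $2914.7.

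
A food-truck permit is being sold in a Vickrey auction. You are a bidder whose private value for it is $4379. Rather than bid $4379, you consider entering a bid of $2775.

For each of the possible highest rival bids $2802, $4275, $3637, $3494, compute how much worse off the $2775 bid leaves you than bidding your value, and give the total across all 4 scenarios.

The deviation costs you only when the competing bid falls strictly between $2775 and $4379; elsewhere both bids give the same outcome.
$2802: truthful payoff $1577, deviation payoff $0 → loss $1577.
$4275: truthful payoff $104, deviation payoff $0 → loss $104.
$3637: truthful payoff $742, deviation payoff $0 → loss $742.
$3494: truthful payoff $885, deviation payoff $0 → loss $885.
Total loss = $1577 + $104 + $742 + $885 = $3308.

$3308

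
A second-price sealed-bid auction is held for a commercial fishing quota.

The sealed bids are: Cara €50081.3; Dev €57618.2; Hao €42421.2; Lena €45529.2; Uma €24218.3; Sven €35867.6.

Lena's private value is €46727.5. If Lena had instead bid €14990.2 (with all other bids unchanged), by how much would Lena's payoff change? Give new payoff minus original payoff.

The highest bid among the other bidders is €57618.2; Lena's bid doesn't change that.
Original bid €45529.2: Lena is not highest (top rival bid is €57618.2); payoff €0.
Alternative bid €14990.2: Lena is not highest (top rival bid is €57618.2); payoff €0.
Change in payoff = €0 − (€0) = €0.

€0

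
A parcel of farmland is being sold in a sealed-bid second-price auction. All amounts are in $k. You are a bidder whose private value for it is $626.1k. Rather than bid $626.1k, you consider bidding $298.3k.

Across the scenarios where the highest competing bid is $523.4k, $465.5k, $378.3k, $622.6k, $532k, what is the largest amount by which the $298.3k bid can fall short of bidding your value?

$247.8k

$523.4k: truthful gives $102.7k, deviation gives $0k → loss $102.7k.
$465.5k: truthful gives $160.6k, deviation gives $0k → loss $160.6k.
$378.3k: truthful gives $247.8k, deviation gives $0k → loss $247.8k.
$622.6k: truthful gives $3.5k, deviation gives $0k → loss $3.5k.
$532k: truthful gives $94.1k, deviation gives $0k → loss $94.1k.
Maximum loss: $247.8k.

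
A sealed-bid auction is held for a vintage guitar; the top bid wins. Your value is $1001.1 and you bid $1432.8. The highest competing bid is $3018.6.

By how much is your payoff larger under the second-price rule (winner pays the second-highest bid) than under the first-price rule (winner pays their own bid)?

$0

Your bid $1432.8 is below $3018.6, so you lose under either rule.
Payoff is $0 in both cases; difference = $0.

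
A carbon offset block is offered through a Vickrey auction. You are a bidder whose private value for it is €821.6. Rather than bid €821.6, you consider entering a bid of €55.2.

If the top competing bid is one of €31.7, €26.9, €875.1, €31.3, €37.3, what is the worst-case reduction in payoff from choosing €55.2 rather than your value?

€0

€31.7: same outcome either way → loss €0.
€26.9: same outcome either way → loss €0.
€875.1: same outcome either way → loss €0.
€31.3: same outcome either way → loss €0.
€37.3: same outcome either way → loss €0.
Maximum loss: €0.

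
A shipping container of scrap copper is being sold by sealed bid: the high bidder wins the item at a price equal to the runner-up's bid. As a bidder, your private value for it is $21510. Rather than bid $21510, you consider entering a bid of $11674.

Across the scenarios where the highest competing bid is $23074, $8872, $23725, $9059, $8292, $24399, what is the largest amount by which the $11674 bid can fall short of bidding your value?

$23074: same outcome either way → loss $0.
$8872: same outcome either way → loss $0.
$23725: same outcome either way → loss $0.
$9059: same outcome either way → loss $0.
$8292: same outcome either way → loss $0.
$24399: same outcome either way → loss $0.
Maximum loss: $0.

$0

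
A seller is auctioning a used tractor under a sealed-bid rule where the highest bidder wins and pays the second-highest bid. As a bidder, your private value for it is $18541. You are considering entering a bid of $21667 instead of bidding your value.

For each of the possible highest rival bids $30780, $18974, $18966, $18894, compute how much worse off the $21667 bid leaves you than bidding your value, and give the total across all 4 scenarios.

$1211

The deviation costs you only when the competing bid falls strictly between $18541 and $21667; elsewhere both bids give the same outcome.
$30780: outcomes coincide → loss $0.
$18974: truthful payoff $0, deviation payoff −$433 → loss $433.
$18966: truthful payoff $0, deviation payoff −$425 → loss $425.
$18894: truthful payoff $0, deviation payoff −$353 → loss $353.
Total loss = $433 + $425 + $353 = $1211.
Because the price is fixed by the runner-up's bid, deviating from your value can only change a good outcome into a bad one — never the reverse.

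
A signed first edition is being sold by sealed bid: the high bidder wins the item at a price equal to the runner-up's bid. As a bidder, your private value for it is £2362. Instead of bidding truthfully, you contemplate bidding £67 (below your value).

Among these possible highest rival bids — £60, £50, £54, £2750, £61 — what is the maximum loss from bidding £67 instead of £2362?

£0

£60: same outcome either way → loss £0.
£50: same outcome either way → loss £0.
£54: same outcome either way → loss £0.
£2750: same outcome either way → loss £0.
£61: same outcome either way → loss £0.
Maximum loss: £0.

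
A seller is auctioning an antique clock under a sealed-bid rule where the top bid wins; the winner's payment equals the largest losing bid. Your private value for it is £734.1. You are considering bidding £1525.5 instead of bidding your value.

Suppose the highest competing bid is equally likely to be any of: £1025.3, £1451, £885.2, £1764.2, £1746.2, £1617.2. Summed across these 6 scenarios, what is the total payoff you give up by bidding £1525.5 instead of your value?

The deviation costs you only when the competing bid falls strictly between £734.1 and £1525.5; elsewhere both bids give the same outcome.
£1025.3: truthful payoff £0, deviation payoff −£291.2 → loss £291.2.
£1451: truthful payoff £0, deviation payoff −£716.9 → loss £716.9.
£885.2: truthful payoff £0, deviation payoff −£151.1 → loss £151.1.
£1764.2: outcomes coincide → loss £0.
£1746.2: outcomes coincide → loss £0.
£1617.2: outcomes coincide → loss £0.
Total loss = £291.2 + £716.9 + £151.1 = £1159.2.

£1159.2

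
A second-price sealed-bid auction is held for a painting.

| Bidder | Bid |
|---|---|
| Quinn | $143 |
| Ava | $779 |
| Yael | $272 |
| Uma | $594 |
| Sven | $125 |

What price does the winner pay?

Highest bid: Ava at $779, so Ava wins.
Second-highest bid: Uma at $594 — that is the price the winner pays.

$594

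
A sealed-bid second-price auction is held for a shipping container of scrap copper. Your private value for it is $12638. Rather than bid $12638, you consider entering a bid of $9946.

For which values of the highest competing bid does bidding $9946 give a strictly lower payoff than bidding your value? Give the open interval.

($9946, $12638)

If the competing bid is below $9946, both bids win at the same price — no difference.
If it is above $12638, both bids lose — no difference.
If it lies strictly between $9946 and $12638, bidding your value wins at a price below your value (positive payoff) while bidding $9946 loses (payoff 0).
So the deviation strictly hurts on the open interval ($9946, $12638).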